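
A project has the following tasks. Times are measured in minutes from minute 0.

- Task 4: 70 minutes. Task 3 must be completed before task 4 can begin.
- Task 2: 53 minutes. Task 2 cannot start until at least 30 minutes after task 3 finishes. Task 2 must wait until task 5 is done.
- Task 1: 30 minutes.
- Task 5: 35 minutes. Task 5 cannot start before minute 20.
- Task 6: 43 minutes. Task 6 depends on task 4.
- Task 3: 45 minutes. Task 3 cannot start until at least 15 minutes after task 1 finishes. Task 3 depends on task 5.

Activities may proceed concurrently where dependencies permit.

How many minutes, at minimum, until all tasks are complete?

213

Task 5 waits on its own release at minute 20, so it starts at minute 20 and finishes at 20 + 35 = minute 55.
Task 1 has no prerequisites, so it starts at minute 0 and finishes at minute 30.
Task 3 cannot start until task 1 (finishes minute 30, plus 15-minute gap → minute 45); task 5 (finishes minute 55). The controlling bound is minute 55, so task 3 finishes at 55 + 45 = minute 100.
Task 4 cannot begin until task 3 (finishes minute 100). It runs from minute 100 to 100 + 70 = minute 170.
Task 6 cannot begin until task 4 (finishes minute 170). It runs from minute 170 to 170 + 43 = minute 213.
Task 2 has to wait for task 3 (finishes minute 100, plus 30-minute gap → minute 130); task 5 (finishes minute 55). The latest of these is minute 130, so task 2 runs minute 130 to 130 + 53 = minute 183.
All tasks are finished once the last one completes. Finish times: Task 1 at 30, Task 2 at 183, Task 3 at 100, Task 4 at 170, Task 5 at 55, Task 6 at 213. The latest is minute 213.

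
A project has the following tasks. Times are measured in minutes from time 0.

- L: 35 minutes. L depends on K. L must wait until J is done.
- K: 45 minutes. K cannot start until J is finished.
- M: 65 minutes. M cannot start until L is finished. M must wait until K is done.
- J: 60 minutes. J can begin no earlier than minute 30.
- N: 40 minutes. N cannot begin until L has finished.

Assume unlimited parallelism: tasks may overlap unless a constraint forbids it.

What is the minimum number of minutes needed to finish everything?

J cannot begin until its own release at minute 30. It runs from minute 30 to 30 + 60 = minute 90.
K waits on J (finishes minute 90), so it starts at minute 90 and finishes at 90 + 45 = minute 135.
For L: K (finishes minute 135); J (finishes minute 90). Taking the maximum gives a start of minute 135, and it finishes at 135 + 35 = minute 170.
After L (finishes minute 170), N can start at minute 170 and finishes at minute 210.
M has to wait for L (finishes minute 170); K (finishes minute 135). The latest of these is minute 170, so M runs minute 170 to 170 + 65 = minute 235.
All tasks are finished once the last one completes. Finish times: J at 90, K at 135, L at 170, M at 235, N at 210. The latest is minute 235.

235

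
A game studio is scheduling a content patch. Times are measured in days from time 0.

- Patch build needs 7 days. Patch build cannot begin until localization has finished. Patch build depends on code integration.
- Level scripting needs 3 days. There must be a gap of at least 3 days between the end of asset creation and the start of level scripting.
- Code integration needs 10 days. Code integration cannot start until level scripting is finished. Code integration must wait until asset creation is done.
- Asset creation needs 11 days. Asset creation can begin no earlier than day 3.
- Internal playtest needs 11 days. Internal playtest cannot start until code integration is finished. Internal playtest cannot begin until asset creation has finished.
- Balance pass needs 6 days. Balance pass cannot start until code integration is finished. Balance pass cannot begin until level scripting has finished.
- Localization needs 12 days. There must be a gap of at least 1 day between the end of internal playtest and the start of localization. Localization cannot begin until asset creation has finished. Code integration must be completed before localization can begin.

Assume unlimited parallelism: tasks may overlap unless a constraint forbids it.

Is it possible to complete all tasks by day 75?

Asset creation cannot begin until its own release at day 3. It runs from day 3 to 3 + 11 = day 14.
Level scripting cannot begin until asset creation (finishes day 14, plus 3-day gap → day 17). It runs from day 17 to 17 + 3 = day 20.
Code integration needs all of level scripting (finishes day 20); asset creation (finishes day 14). That puts its earliest start at day 20; it finishes at 20 + 10 = day 30.
Balance pass cannot start until code integration (finishes day 30); level scripting (finishes day 20). The controlling bound is day 30, so balance pass finishes at 30 + 6 = day 36.
Internal playtest cannot start until code integration (finishes day 30); asset creation (finishes day 14). The controlling bound is day 30, so internal playtest finishes at 30 + 11 = day 41.
For localization: internal playtest (finishes day 41, plus 1-day gap → day 42); asset creation (finishes day 14); code integration (finishes day 30). Taking the maximum gives a start of day 42, and it finishes at 42 + 12 = day 54.
Patch build cannot start until localization (finishes day 54); code integration (finishes day 30). The controlling bound is day 54, so patch build finishes at 54 + 7 = day 61.
Every task is finished by day 61, which is no later than the deadline of 75, so the schedule is feasible.

Yes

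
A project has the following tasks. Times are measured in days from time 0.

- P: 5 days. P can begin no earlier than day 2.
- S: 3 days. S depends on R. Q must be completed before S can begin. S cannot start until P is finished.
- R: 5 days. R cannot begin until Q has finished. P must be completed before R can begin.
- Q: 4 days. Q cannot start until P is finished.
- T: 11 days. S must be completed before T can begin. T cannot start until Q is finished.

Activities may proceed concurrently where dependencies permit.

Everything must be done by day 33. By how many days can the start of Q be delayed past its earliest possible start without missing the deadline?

After its own release at day 2, P can start at day 2 and finishes at day 7.
Q waits on P (finishes day 7), so it starts at day 7 and finishes at 7 + 4 = day 11.

Working backward from the deadline:
To finish by day 33, T (duration 11) must start no later than day 22.
Since T (must start by day 22) depends on it, S must finish by day 22. Backing off its 3-day duration gives a latest start of day 19.
Since S (must start by day 19) depends on it, R must finish by day 19. Backing off its 5-day duration gives a latest start of day 14.
For Q: R (must start by day 14); S (must start by day 19); T (must start by day 22). The most restrictive is day 14; with a 4-day duration, Q must start by day 10.
So Q can start as early as day 7 and as late as day 10, giving 10 − 7 = 3 days of slack.

3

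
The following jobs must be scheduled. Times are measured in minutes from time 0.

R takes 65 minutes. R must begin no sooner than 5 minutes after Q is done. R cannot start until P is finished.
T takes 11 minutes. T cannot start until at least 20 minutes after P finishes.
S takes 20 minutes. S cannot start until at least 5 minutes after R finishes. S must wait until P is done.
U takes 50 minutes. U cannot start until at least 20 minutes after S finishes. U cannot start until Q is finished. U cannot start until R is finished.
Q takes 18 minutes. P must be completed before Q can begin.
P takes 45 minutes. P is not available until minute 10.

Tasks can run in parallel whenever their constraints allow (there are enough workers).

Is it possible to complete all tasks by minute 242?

P cannot begin until its own release at minute 10. It runs from minute 10 to 10 + 45 = minute 55.
T waits on P (finishes minute 55, plus 20-minute gap → minute 75), so it starts at minute 75 and finishes at 75 + 11 = minute 86.
Q waits on P (finishes minute 55), so it starts at minute 55 and finishes at 55 + 18 = minute 73.
R has to wait for Q (finishes minute 73, plus 5-minute gap → minute 78); P (finishes minute 55). The latest of these is minute 78, so R runs minute 78 to 78 + 65 = minute 143.
S needs all of R (finishes minute 143, plus 5-minute gap → minute 148); P (finishes minute 55). That puts its earliest start at minute 148; it finishes at 148 + 20 = minute 168.
U cannot start until S (finishes minute 168, plus 20-minute gap → minute 188); Q (finishes minute 73); R (finishes minute 143). The controlling bound is minute 188, so U finishes at 188 + 50 = minute 238.
Every task is finished by minute 238, which is no later than the deadline of 242, so the schedule is feasible.

Yes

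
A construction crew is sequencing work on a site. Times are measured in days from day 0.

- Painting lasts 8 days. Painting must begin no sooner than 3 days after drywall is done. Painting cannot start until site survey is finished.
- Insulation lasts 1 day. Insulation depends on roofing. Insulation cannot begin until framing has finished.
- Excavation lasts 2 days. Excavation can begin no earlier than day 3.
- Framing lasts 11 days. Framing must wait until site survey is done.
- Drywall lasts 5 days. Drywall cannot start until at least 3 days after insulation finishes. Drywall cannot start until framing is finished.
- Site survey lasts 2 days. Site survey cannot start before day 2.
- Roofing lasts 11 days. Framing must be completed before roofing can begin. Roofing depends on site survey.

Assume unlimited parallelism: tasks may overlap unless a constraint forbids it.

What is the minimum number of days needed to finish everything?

After its own release at day 3, excavation can start at day 3 and finishes at day 5.
Site survey cannot begin until its own release at day 2. It runs from day 2 to 2 + 2 = day 4.
After site survey (finishes day 4), framing can start at day 4 and finishes at day 15.
Roofing has to wait for framing (finishes day 15); site survey (finishes day 4). The latest of these is day 15, so roofing runs day 15 to 15 + 11 = day 26.
Insulation has to wait for roofing (finishes day 26); framing (finishes day 15). The latest of these is day 26, so insulation runs day 26 to 26 + 1 = day 27.
Drywall has to wait for insulation (finishes day 27, plus 3-day gap → day 30); framing (finishes day 15). The latest of these is day 30, so drywall runs day 30 to 30 + 5 = day 35.
Painting cannot start until drywall (finishes day 35, plus 3-day gap → day 38); site survey (finishes day 4). The controlling bound is day 38, so painting finishes at 38 + 8 = day 46.
All tasks are finished once the last one completes. Finish times: Site survey at 4, Excavation at 5, Framing at 15, Roofing at 26, Insulation at 27, Drywall at 35, Painting at 46. The latest is day 46.

46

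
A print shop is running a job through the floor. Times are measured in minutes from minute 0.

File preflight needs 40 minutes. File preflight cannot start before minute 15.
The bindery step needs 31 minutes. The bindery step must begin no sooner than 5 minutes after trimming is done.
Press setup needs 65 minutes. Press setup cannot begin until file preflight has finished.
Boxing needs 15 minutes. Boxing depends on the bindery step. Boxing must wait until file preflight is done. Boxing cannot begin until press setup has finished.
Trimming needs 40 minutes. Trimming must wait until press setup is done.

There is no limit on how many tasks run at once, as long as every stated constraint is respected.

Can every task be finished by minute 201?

No

File preflight waits on its own release at minute 15, so it starts at minute 15 and finishes at 15 + 40 = minute 55.
After file preflight (finishes minute 55), press setup can start at minute 55 and finishes at minute 120.
After press setup (finishes minute 120), trimming can start at minute 120 and finishes at minute 160.
The bindery step waits on trimming (finishes minute 160, plus 5-minute gap → minute 165), so it starts at minute 165 and finishes at 165 + 31 = minute 196.
Boxing has to wait for the bindery step (finishes minute 196); file preflight (finishes minute 55); press setup (finishes minute 120). The latest of these is minute 196, so boxing runs minute 196 to 196 + 15 = minute 211.
The earliest everything can be done is minute 211, which is after the deadline of 201, so it is not possible.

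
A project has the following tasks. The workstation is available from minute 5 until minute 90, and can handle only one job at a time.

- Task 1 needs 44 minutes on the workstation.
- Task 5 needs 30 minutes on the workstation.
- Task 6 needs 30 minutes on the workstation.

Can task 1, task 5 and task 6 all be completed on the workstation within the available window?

The workstation window is 90 − 5 = 85 minutes.
Running back to back, the jobs need 44 + 30 + 30 = 104 minutes on the workstation.
Since 104 > 85, they cannot all fit.

No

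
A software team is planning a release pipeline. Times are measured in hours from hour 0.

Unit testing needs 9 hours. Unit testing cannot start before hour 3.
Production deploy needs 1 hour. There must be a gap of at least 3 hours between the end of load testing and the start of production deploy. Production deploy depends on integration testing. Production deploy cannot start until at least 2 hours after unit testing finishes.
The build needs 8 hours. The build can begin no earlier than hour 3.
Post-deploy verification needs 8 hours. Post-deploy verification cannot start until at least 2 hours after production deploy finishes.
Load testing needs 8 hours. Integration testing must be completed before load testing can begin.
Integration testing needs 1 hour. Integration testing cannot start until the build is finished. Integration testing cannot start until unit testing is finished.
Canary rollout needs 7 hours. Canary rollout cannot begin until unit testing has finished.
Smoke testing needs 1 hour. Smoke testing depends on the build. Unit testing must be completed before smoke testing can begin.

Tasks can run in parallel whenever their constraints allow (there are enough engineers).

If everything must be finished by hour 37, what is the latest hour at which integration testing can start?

To finish by hour 37, post-deploy verification (duration 8) must start no later than hour 29.
Since post-deploy verification (must start by hour 29, minus 2-hour gap → hour 27) depends on it, production deploy must finish by hour 27. Backing off its 1-hour duration gives a latest start of hour 26.
Load testing has to be done before production deploy (must start by hour 26, minus 3-hour gap → hour 23). That means finishing by hour 23, i.e. starting by 23 − 8 = hour 15.
For integration testing: load testing (must start by hour 15); production deploy (must start by hour 26). The most restrictive is hour 15; with a 1-hour duration, integration testing must start by hour 14.

14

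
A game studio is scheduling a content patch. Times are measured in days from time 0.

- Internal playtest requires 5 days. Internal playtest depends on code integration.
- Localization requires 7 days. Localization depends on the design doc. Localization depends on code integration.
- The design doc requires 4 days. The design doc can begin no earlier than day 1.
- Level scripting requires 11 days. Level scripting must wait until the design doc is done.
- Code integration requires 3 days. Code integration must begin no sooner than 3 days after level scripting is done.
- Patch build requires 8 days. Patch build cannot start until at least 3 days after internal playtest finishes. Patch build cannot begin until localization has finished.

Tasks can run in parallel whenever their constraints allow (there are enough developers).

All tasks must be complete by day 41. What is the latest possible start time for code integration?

Patch build must finish by day 41; it takes 8 days, so it must start by 41 − 8 = day 33.
Since patch build (must start by day 33, minus 3-day gap → day 30) depends on it, internal playtest must finish by day 30. Backing off its 5-day duration gives a latest start of day 25.
Localization has to be done before patch build (must start by day 33). That means finishing by day 33, i.e. starting by 33 − 7 = day 26.
Code integration has several dependents: internal playtest (must start by day 25); localization (must start by day 26). The earliest of those limits is day 25, so code integration must start by 25 − 3 = day 22.

22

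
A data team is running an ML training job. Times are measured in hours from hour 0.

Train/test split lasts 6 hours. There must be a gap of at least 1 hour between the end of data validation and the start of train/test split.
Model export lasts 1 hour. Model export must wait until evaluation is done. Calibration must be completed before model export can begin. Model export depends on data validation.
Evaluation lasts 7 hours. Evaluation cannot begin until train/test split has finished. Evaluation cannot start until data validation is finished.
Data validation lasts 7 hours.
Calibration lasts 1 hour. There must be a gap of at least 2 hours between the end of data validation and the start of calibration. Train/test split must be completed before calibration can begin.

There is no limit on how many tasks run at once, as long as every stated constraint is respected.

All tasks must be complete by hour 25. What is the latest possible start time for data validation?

3

Model export must finish by hour 25; it takes 1 hour, so it must start by 25 − 1 = hour 24.
Evaluation must finish before model export (must start by hour 24). With a 7-hour duration, evaluation must start by 24 − 7 = hour 17.
Calibration has to be done before model export (must start by hour 24). That means finishing by hour 24, i.e. starting by 24 − 1 = hour 23.
Train/test split must finish in time for evaluation (must start by hour 17); calibration (must start by hour 23). The tightest is hour 17, so train/test split must start by 17 − 6 = hour 11.
For data validation: train/test split (must start by hour 11, minus 1-hour gap → hour 10); evaluation (must start by hour 17); calibration (must start by hour 23, minus 2-hour gap → hour 21); model export (must start by hour 24). The most restrictive is hour 10; with a 7-hour duration, data validation must start by hour 3.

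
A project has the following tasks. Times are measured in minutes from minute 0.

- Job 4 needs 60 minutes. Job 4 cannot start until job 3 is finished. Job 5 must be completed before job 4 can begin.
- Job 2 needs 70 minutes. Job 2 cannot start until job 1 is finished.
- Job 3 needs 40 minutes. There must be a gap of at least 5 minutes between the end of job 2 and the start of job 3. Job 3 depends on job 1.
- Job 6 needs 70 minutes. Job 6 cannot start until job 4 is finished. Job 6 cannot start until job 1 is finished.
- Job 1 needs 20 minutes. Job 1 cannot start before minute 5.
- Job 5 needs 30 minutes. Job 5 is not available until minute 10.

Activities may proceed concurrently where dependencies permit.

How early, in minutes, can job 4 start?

Job 5 cannot begin until its own release at minute 10. It runs from minute 10 to 10 + 30 = minute 40.
Job 1 waits on its own release at minute 5, so it starts at minute 5 and finishes at 5 + 20 = minute 25.
Job 2 waits on job 1 (finishes minute 25), so it starts at minute 25 and finishes at 25 + 70 = minute 95.
Job 3 needs all of job 2 (finishes minute 95, plus 5-minute gap → minute 100); job 1 (finishes minute 25). That puts its earliest start at minute 100; it finishes at 100 + 40 = minute 140.
Job 4 waits on job 3 (finishes minute 140); job 5 (finishes minute 40). The latest of these is minute 140, which is the earliest job 4 can start.

140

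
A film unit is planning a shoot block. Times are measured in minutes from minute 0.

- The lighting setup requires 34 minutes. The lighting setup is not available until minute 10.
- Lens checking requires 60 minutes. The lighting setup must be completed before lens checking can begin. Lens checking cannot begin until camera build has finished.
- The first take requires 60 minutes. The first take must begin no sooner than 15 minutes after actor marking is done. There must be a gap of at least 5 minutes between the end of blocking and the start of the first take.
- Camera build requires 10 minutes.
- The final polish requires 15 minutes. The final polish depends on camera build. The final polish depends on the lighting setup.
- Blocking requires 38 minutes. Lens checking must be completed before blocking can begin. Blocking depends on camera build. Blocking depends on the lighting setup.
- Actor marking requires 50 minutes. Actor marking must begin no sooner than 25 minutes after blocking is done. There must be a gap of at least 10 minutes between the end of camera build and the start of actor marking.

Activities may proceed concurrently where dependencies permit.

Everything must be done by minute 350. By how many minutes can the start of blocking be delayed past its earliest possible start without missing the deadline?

Nothing blocks camera build, so it runs from minute 0 to minute 10.
The lighting setup waits on its own release at minute 10, so it starts at minute 10 and finishes at 10 + 34 = minute 44.
Lens checking needs all of the lighting setup (finishes minute 44); camera build (finishes minute 10). That puts its earliest start at minute 44; it finishes at 44 + 60 = minute 104.
Blocking cannot start until lens checking (finishes minute 104); camera build (finishes minute 10); the lighting setup (finishes minute 44). The controlling bound is minute 104, so blocking finishes at 104 + 38 = minute 142.

Working backward from the deadline:
To finish by minute 350, the first take (duration 60) must start no later than minute 290.
Actor marking must finish before the first take (must start by minute 290, minus 15-minute gap → minute 275). With a 50-minute duration, actor marking must start by 275 − 50 = minute 225.
Blocking must finish in time for actor marking (must start by minute 225, minus 25-minute gap → minute 200); the first take (must start by minute 290, minus 5-minute gap → minute 285). The tightest is minute 200, so blocking must start by 200 − 38 = minute 162.
So blocking can start as early as minute 104 and as late as minute 162, giving 162 − 104 = 58 minutes of slack.

58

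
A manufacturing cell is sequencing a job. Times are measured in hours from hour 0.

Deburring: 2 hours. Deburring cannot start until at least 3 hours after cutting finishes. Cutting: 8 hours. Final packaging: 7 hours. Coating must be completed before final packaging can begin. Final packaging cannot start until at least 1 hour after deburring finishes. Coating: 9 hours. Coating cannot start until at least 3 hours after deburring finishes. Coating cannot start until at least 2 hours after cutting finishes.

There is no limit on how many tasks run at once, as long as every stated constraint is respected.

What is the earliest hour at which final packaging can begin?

Cutting has no prerequisites, so it starts at hour 0 and finishes at hour 8.
Deburring waits on cutting (finishes hour 8, plus 3-hour gap → hour 11), so it starts at hour 11 and finishes at 11 + 2 = hour 13.
Coating has to wait for deburring (finishes hour 13, plus 3-hour gap → hour 16); cutting (finishes hour 8, plus 2-hour gap → hour 10). The latest of these is hour 16, so coating runs hour 16 to 16 + 9 = hour 25.
Final packaging waits on coating (finishes hour 25); deburring (finishes hour 13, plus 1-hour gap → hour 14). The latest of these is hour 25, which is the earliest final packaging can start.

25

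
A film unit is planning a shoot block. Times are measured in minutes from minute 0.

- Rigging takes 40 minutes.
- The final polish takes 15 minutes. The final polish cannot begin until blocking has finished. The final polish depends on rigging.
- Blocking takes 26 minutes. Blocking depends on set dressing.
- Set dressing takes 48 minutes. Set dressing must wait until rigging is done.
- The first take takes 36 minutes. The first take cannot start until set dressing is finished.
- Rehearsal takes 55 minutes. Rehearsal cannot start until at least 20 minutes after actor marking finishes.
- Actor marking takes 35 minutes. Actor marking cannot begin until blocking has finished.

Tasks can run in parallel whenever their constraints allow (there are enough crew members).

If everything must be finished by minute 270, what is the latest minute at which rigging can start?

46

To finish by minute 270, rehearsal (duration 55) must start no later than minute 215.
Since rehearsal (must start by minute 215, minus 20-minute gap → minute 195) depends on it, actor marking must finish by minute 195. Backing off its 35-minute duration gives a latest start of minute 160.
Nothing follows the final polish; the deadline of minute 270 is its only limit. It must start by 270 − 15 = minute 255.
For blocking: actor marking (must start by minute 160); the final polish (must start by minute 255). The most restrictive is minute 160; with a 26-minute duration, blocking must start by minute 134.
The first take must finish by minute 270; it takes 36 minutes, so it must start by 270 − 36 = minute 234.
Set dressing has several dependents: blocking (must start by minute 134); the first take (must start by minute 234). The earliest of those limits is minute 134, so set dressing must start by 134 − 48 = minute 86.
Rigging feeds set dressing (must start by minute 86); the final polish (must start by minute 255). Taking the minimum, rigging must finish by minute 86 and start by 86 − 40 = minute 46.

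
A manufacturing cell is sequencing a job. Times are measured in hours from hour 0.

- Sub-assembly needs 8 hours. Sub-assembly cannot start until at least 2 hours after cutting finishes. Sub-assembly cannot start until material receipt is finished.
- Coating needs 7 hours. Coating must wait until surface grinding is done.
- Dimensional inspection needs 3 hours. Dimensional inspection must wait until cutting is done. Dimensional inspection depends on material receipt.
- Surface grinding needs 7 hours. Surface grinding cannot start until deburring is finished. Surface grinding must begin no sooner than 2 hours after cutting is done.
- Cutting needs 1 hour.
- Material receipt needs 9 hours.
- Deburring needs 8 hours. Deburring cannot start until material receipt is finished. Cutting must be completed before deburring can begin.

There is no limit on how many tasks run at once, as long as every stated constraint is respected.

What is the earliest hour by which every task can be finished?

31

Cutting has no prerequisites, so it starts at hour 0 and finishes at hour 1.
Nothing blocks material receipt, so it runs from hour 0 to hour 9.
Sub-assembly has to wait for cutting (finishes hour 1, plus 2-hour gap → hour 3); material receipt (finishes hour 9). The latest of these is hour 9, so sub-assembly runs hour 9 to 9 + 8 = hour 17.
Dimensional inspection cannot start until cutting (finishes hour 1); material receipt (finishes hour 9). The controlling bound is hour 9, so dimensional inspection finishes at 9 + 3 = hour 12.
Deburring needs all of material receipt (finishes hour 9); cutting (finishes hour 1). That puts its earliest start at hour 9; it finishes at 9 + 8 = hour 17.
Surface grinding cannot start until deburring (finishes hour 17); cutting (finishes hour 1, plus 2-hour gap → hour 3). The controlling bound is hour 17, so surface grinding finishes at 17 + 7 = hour 24.
Coating waits on surface grinding (finishes hour 24), so it starts at hour 24 and finishes at 24 + 7 = hour 31.
All tasks are finished once the last one completes. Finish times: Material receipt at 9, Cutting at 1, Deburring at 17, Surface grinding at 24, Dimensional inspection at 12, Coating at 31, Sub-assembly at 17. The latest is hour 31.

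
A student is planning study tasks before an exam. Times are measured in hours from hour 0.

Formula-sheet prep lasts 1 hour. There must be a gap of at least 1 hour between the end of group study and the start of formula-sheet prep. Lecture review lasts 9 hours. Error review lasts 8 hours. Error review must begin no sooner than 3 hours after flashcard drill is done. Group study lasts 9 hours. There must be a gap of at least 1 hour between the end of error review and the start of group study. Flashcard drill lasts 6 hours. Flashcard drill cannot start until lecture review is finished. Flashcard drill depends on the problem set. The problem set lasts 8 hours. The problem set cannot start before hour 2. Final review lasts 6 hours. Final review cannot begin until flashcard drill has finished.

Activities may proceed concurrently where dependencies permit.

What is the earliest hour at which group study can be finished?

The problem set cannot begin until its own release at hour 2. It runs from hour 2 to 2 + 8 = hour 10.
Nothing blocks lecture review, so it runs from hour 0 to hour 9.
Flashcard drill needs all of lecture review (finishes hour 9); the problem set (finishes hour 10). That puts its earliest start at hour 10; it finishes at 10 + 6 = hour 16.
Error review cannot begin until flashcard drill (finishes hour 16, plus 3-hour gap → hour 19). It runs from hour 19 to 19 + 8 = hour 27.
After error review (finishes hour 27, plus 1-hour gap → hour 28), group study can start at hour 28 and finishes at hour 37.

37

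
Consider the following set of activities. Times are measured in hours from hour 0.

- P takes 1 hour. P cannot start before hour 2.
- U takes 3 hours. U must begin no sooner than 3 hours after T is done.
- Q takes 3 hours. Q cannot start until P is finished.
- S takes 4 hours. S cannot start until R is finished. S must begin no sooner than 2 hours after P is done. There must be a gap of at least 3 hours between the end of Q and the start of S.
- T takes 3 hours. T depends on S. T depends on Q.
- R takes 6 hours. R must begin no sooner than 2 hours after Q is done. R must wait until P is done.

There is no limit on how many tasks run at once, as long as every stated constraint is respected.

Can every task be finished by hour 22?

P cannot begin until its own release at hour 2. It runs from hour 2 to 2 + 1 = hour 3.
Q waits on P (finishes hour 3), so it starts at hour 3 and finishes at 3 + 3 = hour 6.
For R: Q (finishes hour 6, plus 2-hour gap → hour 8); P (finishes hour 3). Taking the maximum gives a start of hour 8, and it finishes at 8 + 6 = hour 14.
S cannot start until R (finishes hour 14); P (finishes hour 3, plus 2-hour gap → hour 5); Q (finishes hour 6, plus 3-hour gap → hour 9). The controlling bound is hour 14, so S finishes at 14 + 4 = hour 18.
For T: S (finishes hour 18); Q (finishes hour 6). Taking the maximum gives a start of hour 18, and it finishes at 18 + 3 = hour 21.
U waits on T (finishes hour 21, plus 3-hour gap → hour 24), so it starts at hour 24 and finishes at 24 + 3 = hour 27.
The earliest everything can be done is hour 27, which is after the deadline of 22, so it is not possible.

No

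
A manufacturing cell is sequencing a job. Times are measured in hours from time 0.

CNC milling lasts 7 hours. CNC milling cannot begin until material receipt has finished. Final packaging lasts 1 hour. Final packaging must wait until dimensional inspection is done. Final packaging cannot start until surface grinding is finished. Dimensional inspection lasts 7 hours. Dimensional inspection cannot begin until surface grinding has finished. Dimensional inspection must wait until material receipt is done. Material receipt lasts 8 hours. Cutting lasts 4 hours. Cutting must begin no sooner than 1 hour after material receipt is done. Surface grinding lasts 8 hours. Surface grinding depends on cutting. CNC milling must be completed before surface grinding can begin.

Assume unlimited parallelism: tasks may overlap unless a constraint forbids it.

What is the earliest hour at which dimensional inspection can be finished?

30

Nothing blocks material receipt, so it runs from hour 0 to hour 8.
CNC milling waits on material receipt (finishes hour 8), so it starts at hour 8 and finishes at 8 + 7 = hour 15.
Cutting cannot begin until material receipt (finishes hour 8, plus 1-hour gap → hour 9). It runs from hour 9 to 9 + 4 = hour 13.
Surface grinding cannot start until cutting (finishes hour 13); CNC milling (finishes hour 15). The controlling bound is hour 15, so surface grinding finishes at 15 + 8 = hour 23.
Dimensional inspection has to wait for surface grinding (finishes hour 23); material receipt (finishes hour 8). The latest of these is hour 23, so dimensional inspection runs hour 23 to 23 + 7 = hour 30.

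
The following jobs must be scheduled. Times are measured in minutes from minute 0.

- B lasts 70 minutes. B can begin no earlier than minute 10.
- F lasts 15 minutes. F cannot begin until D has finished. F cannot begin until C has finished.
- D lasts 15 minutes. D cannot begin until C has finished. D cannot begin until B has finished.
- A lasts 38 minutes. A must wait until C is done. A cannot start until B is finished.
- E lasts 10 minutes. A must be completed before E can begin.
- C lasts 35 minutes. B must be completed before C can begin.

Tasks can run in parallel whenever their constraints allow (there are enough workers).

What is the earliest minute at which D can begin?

115

B waits on its own release at minute 10, so it starts at minute 10 and finishes at 10 + 70 = minute 80.
C cannot begin until B (finishes minute 80). It runs from minute 80 to 80 + 35 = minute 115.
D waits on C (finishes minute 115); B (finishes minute 80). The latest of these is minute 115, which is the earliest D can start.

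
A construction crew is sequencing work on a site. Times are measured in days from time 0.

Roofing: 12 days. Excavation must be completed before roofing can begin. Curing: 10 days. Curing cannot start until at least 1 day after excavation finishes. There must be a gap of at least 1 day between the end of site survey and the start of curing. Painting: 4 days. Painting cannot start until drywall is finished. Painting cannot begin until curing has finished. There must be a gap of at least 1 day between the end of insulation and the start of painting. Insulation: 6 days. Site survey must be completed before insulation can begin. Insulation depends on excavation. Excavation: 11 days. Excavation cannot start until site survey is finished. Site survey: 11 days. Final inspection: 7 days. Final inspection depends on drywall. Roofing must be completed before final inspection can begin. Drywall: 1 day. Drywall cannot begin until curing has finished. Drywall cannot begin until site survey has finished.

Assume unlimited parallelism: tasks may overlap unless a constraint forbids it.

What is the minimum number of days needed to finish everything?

Site survey has no prerequisites, so it starts at day 0 and finishes at day 11.
Excavation cannot begin until site survey (finishes day 11). It runs from day 11 to 11 + 11 = day 22.
For insulation: site survey (finishes day 11); excavation (finishes day 22). Taking the maximum gives a start of day 22, and it finishes at 22 + 6 = day 28.
Roofing cannot begin until excavation (finishes day 22). It runs from day 22 to 22 + 12 = day 34.
Curing needs all of excavation (finishes day 22, plus 1-day gap → day 23); site survey (finishes day 11, plus 1-day gap → day 12). That puts its earliest start at day 23; it finishes at 23 + 10 = day 33.
Drywall needs all of curing (finishes day 33); site survey (finishes day 11). That puts its earliest start at day 33; it finishes at 33 + 1 = day 34.
Final inspection needs all of drywall (finishes day 34); roofing (finishes day 34). That puts its earliest start at day 34; it finishes at 34 + 7 = day 41.
Painting needs all of drywall (finishes day 34); curing (finishes day 33); insulation (finishes day 28, plus 1-day gap → day 29). That puts its earliest start at day 34; it finishes at 34 + 4 = day 38.
All tasks are finished once the last one completes. Finish times: Site survey at 11, Excavation at 22, Curing at 33, Roofing at 34, Insulation at 28, Drywall at 34, Painting at 38, Final inspection at 41. The latest is day 41.

41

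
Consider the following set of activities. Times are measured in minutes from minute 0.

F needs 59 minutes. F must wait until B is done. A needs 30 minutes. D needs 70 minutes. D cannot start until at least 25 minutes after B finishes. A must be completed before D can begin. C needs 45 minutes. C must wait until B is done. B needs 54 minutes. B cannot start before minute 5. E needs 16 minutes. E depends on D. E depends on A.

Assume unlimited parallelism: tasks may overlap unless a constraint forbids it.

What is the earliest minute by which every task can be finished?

170

B waits on its own release at minute 5, so it starts at minute 5 and finishes at 5 + 54 = minute 59.
After B (finishes minute 59), F can start at minute 59 and finishes at minute 118.
After B (finishes minute 59), C can start at minute 59 and finishes at minute 104.
Nothing blocks A, so it runs from minute 0 to minute 30.
For D: B (finishes minute 59, plus 25-minute gap → minute 84); A (finishes minute 30). Taking the maximum gives a start of minute 84, and it finishes at 84 + 70 = minute 154.
E cannot start until D (finishes minute 154); A (finishes minute 30). The controlling bound is minute 154, so E finishes at 154 + 16 = minute 170.
All tasks are finished once the last one completes. Finish times: A at 30, B at 59, C at 104, D at 154, E at 170, F at 118. The latest is minute 170.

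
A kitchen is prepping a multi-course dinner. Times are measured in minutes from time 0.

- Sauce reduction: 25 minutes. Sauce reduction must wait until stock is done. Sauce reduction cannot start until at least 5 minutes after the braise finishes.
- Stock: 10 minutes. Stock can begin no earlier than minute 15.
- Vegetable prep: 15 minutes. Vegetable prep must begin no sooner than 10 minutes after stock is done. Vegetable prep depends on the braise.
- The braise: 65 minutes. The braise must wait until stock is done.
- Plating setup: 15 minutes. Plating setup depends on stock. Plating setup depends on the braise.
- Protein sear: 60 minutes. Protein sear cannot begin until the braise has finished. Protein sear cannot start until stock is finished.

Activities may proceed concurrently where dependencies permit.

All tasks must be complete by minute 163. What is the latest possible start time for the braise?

Nothing follows protein sear; the deadline of minute 163 is its only limit. It must start by 163 − 60 = minute 103.
Vegetable prep has no dependents, so it just needs to finish by minute 163. Starting by 163 − 15 = minute 148 achieves that.
To finish by minute 163, sauce reduction (duration 25) must start no later than minute 138.
Plating setup has no dependents, so it just needs to finish by minute 163. Starting by 163 − 15 = minute 148 achieves that.
The braise feeds protein sear (must start by minute 103); vegetable prep (must start by minute 148); sauce reduction (must start by minute 138, minus 5-minute gap → minute 133); plating setup (must start by minute 148). Taking the minimum, the braise must finish by minute 103 and start by 103 − 65 = minute 38.

38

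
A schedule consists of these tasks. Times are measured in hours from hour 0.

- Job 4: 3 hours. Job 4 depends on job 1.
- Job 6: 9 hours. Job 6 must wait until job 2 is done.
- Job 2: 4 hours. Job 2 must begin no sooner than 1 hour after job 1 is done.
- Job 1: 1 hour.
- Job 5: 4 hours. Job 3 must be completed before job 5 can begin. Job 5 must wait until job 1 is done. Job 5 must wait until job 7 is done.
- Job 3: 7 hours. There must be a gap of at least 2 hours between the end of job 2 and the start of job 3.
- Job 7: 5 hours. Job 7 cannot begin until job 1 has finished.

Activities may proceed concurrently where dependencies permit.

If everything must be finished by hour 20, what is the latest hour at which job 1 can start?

To finish by hour 20, job 5 (duration 4) must start no later than hour 16.
Since job 5 (must start by hour 16) depends on it, job 3 must finish by hour 16. Backing off its 7-hour duration gives a latest start of hour 9.
Job 6 has no dependents, so it just needs to finish by hour 20. Starting by 20 − 9 = hour 11 achieves that.
Job 2 feeds job 3 (must start by hour 9, minus 2-hour gap → hour 7); job 6 (must start by hour 11). Taking the minimum, job 2 must finish by hour 7 and start by 7 − 4 = hour 3.
Job 4 has no dependents, so it just needs to finish by hour 20. Starting by 20 − 3 = hour 17 achieves that.
Job 7 feeds into job 5 (must start by hour 16); so job 7 must finish by hour 16 and therefore start by hour 11.
Job 1 has several dependents: job 2 (must start by hour 3, minus 1-hour gap → hour 2); job 4 (must start by hour 17); job 5 (must start by hour 16); job 7 (must start by hour 11). The earliest of those limits is hour 2, so job 1 must start by 2 − 1 = hour 1.

1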